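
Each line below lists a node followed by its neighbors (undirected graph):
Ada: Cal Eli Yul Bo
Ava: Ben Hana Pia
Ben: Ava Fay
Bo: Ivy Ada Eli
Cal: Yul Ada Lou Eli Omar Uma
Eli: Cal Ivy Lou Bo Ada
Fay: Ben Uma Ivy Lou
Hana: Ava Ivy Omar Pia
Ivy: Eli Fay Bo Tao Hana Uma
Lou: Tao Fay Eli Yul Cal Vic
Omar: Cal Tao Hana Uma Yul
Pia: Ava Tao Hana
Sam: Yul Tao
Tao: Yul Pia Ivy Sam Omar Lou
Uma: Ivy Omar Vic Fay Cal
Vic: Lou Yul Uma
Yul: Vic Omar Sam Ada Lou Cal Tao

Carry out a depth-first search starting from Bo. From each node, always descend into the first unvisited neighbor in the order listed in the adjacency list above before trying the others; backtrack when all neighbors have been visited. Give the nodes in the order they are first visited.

Visit Bo
Bo → Ivy
Ivy → Eli
Eli → Cal
Cal → Yul
Yul → Vic
Vic → Lou
Lou → Tao
Tao → Pia
Pia → Ava
Ava → Ben
Ben → Fay
Fay → Uma
Uma → Omar
Omar → Hana
Tao → Sam
Yul → Ada

Bo, Ivy, Eli, Cal, Yul, Vic, Lou, Tao, Pia, Ava, Ben, Fay, Uma, Omar, Hana, Sam, Ada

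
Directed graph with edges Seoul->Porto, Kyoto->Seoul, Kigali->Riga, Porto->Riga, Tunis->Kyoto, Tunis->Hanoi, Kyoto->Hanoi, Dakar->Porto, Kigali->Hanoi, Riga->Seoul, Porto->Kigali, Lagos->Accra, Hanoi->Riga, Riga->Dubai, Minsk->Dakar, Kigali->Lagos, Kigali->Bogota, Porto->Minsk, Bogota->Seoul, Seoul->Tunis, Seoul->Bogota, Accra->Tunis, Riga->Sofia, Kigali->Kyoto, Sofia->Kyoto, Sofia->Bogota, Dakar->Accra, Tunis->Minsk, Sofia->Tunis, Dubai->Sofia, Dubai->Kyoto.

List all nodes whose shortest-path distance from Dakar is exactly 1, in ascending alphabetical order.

Accra, Porto

Level 0: Dakar
Level 1: Accra, Porto
Level 2: Kigali, Minsk, Riga, Tunis
Level 3: Bogota, Dubai, Hanoi, Kyoto, Lagos, Seoul, Sofia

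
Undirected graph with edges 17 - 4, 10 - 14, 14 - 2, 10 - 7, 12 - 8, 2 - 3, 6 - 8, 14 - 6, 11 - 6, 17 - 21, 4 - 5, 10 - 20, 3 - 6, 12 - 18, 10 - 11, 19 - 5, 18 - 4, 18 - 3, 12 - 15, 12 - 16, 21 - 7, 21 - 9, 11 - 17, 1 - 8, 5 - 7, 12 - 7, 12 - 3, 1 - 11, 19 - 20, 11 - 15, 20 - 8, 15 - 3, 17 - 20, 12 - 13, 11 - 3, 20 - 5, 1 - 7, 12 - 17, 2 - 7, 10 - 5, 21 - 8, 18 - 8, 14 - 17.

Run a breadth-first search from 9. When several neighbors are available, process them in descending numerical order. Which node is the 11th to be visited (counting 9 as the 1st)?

Visit 9; enqueue 21 → queue [21]
Visit 21; enqueue 17, 8, 7 → queue [17, 8, 7]
Visit 17; enqueue 20, 14, 12, 11, 4 → queue [8, 7, 20, 14, 12, 11, 4]
Visit 8; enqueue 18, 6, 1 → queue [7, 20, 14, 12, 11, 4, 18, 6, 1]
Visit 7; enqueue 10, 5, 2 → queue [20, 14, 12, 11, 4, 18, 6, 1, 10, 5, 2]
Visit 20; enqueue 19 → queue [14, 12, 11, 4, 18, 6, 1, 10, 5, 2, 19]
Visit 14 → queue [12, 11, 4, 18, 6, 1, 10, 5, 2, 19]
Visit 12; enqueue 16, 15, 13, 3 → queue [11, 4, 18, 6, 1, 10, 5, 2, 19, 16, 15, 13, 3]
Visit 11 → queue [4, 18, 6, 1, 10, 5, 2, 19, 16, 15, 13, 3]
Visit 4 → queue [18, 6, 1, 10, 5, 2, 19, 16, 15, 13, 3]
Visit 18 → queue [6, 1, 10, 5, 2, 19, 16, 15, 13, 3]
Visit 6 → queue [1, 10, 5, 2, 19, 16, 15, 13, 3]
Visit 1 → queue [10, 5, 2, 19, 16, 15, 13, 3]
Visit 10 → queue [5, 2, 19, 16, 15, 13, 3]
Visit 5 → queue [2, 19, 16, 15, 13, 3]
Visit 2 → queue [19, 16, 15, 13, 3]
Visit 19 → queue [16, 15, 13, 3]
Visit 16 → queue [15, 13, 3]
Visit 15 → queue [13, 3]
Visit 13 → queue [3]
Visit 3 → queue []

Visit order: 9, 21, 17, 8, 7, 20, 14, 12, 11, 4, 18, 6, 1, 10, 5, 2, 19, 16, 15, 13, 3

18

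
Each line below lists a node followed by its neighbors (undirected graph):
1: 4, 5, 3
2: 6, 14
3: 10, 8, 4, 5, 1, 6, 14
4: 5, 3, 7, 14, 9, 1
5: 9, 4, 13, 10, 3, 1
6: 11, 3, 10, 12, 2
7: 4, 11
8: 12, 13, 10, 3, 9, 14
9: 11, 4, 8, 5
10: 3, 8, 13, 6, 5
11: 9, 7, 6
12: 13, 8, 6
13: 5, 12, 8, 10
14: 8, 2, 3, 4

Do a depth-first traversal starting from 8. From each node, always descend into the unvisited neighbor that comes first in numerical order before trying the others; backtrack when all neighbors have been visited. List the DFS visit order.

8, 3, 1, 4, 5, 9, 11, 6, 2, 14, 10, 13, 12, 7

Visit 8
8 → 3
3 → 1
1 → 4
4 → 5
5 → 9
9 → 11
11 → 6
6 → 2
2 → 14
6 → 10
10 → 13
13 → 12
11 → 7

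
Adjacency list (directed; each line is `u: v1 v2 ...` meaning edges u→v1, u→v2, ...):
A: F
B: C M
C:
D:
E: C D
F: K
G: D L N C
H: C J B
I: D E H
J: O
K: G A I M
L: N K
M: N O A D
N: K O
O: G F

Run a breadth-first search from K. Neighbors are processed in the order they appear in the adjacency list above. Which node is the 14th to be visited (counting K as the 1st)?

Visit K; enqueue G, A, I, M → queue [G, A, I, M]
Visit G; enqueue D, L, N, C → queue [A, I, M, D, L, N, C]
Visit A; enqueue F → queue [I, M, D, L, N, C, F]
Visit I; enqueue E, H → queue [M, D, L, N, C, F, E, H]
Visit M; enqueue O → queue [D, L, N, C, F, E, H, O]
Visit D → queue [L, N, C, F, E, H, O]
Visit L → queue [N, C, F, E, H, O]
Visit N → queue [C, F, E, H, O]
Visit C → queue [F, E, H, O]
Visit F → queue [E, H, O]
Visit E → queue [H, O]
Visit H; enqueue J, B → queue [O, J, B]
Visit O → queue [J, B]
Visit J → queue [B]
Visit B → queue []

Visit order: K, G, A, I, M, D, L, N, C, F, E, H, O, J, B

J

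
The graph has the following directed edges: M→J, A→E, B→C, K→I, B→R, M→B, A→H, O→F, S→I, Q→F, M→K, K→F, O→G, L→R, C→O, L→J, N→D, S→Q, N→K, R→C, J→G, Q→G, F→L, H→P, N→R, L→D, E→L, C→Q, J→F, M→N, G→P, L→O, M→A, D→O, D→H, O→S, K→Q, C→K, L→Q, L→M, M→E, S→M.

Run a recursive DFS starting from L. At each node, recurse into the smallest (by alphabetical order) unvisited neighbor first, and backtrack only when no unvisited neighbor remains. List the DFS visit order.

Visit L
L → D
D → H
H → P
D → O
O → F
O → G
O → S
S → I
S → M
M → A
A → E
M → B
B → C
C → K
K → Q
B → R
M → J
M → N

L -> D -> H -> P -> O -> F -> G -> S -> I -> M -> A -> E -> B -> C -> K -> Q -> R -> J -> N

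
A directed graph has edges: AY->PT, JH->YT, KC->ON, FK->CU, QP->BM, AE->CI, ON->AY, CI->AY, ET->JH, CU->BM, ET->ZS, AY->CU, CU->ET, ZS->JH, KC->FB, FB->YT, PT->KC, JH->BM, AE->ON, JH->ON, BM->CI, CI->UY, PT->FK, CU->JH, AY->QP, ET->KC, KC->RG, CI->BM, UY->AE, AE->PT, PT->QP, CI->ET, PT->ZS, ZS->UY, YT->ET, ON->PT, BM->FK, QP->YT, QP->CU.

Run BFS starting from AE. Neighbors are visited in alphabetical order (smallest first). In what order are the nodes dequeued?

AE CI ON PT AY BM ET UY FK KC QP ZS CU JH FB RG YT

Visit AE; enqueue CI, ON, PT → queue [CI, ON, PT]
Visit CI; enqueue AY, BM, ET, UY → queue [ON, PT, AY, BM, ET, UY]
Visit ON → queue [PT, AY, BM, ET, UY]
Visit PT; enqueue FK, KC, QP, ZS → queue [AY, BM, ET, UY, FK, KC, QP, ZS]
Visit AY; enqueue CU → queue [BM, ET, UY, FK, KC, QP, ZS, CU]
Visit BM → queue [ET, UY, FK, KC, QP, ZS, CU]
Visit ET; enqueue JH → queue [UY, FK, KC, QP, ZS, CU, JH]
Visit UY → queue [FK, KC, QP, ZS, CU, JH]
Visit FK → queue [KC, QP, ZS, CU, JH]
Visit KC; enqueue FB, RG → queue [QP, ZS, CU, JH, FB, RG]
Visit QP; enqueue YT → queue [ZS, CU, JH, FB, RG, YT]
Visit ZS → queue [CU, JH, FB, RG, YT]
Visit CU → queue [JH, FB, RG, YT]
Visit JH → queue [FB, RG, YT]
Visit FB → queue [RG, YT]
Visit RG → queue [YT]
Visit YT → queue []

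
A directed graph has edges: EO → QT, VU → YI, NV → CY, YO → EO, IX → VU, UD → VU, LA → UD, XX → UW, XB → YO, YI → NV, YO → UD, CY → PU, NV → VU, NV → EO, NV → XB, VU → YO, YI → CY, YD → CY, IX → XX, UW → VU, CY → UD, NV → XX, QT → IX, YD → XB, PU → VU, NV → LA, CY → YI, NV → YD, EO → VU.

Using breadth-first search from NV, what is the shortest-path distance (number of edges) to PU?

Level 0: NV
Level 1: CY, EO, LA, VU, XB, XX, YD
Level 2: PU, QT, UD, UW, YI, YO
Level 3: IX
PU first appears at level 2.

2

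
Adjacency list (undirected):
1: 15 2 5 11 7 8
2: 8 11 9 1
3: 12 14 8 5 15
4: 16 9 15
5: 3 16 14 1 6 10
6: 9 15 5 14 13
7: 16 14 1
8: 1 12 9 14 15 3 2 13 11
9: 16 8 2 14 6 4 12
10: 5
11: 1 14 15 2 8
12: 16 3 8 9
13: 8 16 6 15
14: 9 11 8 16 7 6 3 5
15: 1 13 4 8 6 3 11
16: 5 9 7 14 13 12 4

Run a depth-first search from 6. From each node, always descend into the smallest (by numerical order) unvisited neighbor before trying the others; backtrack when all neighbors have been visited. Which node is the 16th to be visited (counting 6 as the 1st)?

10

Visit 6
6 → 5
5 → 1
1 → 2
2 → 8
8 → 3
3 → 12
12 → 9
9 → 4
4 → 15
15 → 11
11 → 14
14 → 7
7 → 16
16 → 13
5 → 10

Visit order: 6, 5, 1, 2, 8, 3, 12, 9, 4, 15, 11, 14, 7, 16, 13, 10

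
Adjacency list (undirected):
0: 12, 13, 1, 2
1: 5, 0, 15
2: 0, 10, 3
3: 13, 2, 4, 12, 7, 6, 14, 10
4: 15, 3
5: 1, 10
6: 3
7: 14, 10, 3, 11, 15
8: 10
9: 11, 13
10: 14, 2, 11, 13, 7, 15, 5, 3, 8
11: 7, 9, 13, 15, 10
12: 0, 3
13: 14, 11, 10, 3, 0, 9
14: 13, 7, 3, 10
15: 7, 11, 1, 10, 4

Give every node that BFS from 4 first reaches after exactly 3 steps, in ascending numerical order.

0, 5, 8, 9

Level 0: 4
Level 1: 3, 15
Level 2: 1, 2, 6, 7, 10, 11, 12, 13, 14
Level 3: 0, 5, 8, 9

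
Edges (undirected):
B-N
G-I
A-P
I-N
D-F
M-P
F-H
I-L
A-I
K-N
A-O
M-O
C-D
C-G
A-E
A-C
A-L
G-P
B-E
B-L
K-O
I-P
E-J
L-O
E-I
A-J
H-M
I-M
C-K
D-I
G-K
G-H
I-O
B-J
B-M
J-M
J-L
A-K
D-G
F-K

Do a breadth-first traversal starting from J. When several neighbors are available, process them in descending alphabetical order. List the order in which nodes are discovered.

J, M, L, E, B, A, P, O, I, H, N, K, C, G, D, F

Visit J; enqueue M, L, E, B, A → queue [M, L, E, B, A]
Visit M; enqueue P, O, I, H → queue [L, E, B, A, P, O, I, H]
Visit L → queue [E, B, A, P, O, I, H]
Visit E → queue [B, A, P, O, I, H]
Visit B; enqueue N → queue [A, P, O, I, H, N]
Visit A; enqueue K, C → queue [P, O, I, H, N, K, C]
Visit P; enqueue G → queue [O, I, H, N, K, C, G]
Visit O → queue [I, H, N, K, C, G]
Visit I; enqueue D → queue [H, N, K, C, G, D]
Visit H; enqueue F → queue [N, K, C, G, D, F]
Visit N → queue [K, C, G, D, F]
Visit K → queue [C, G, D, F]
Visit C → queue [G, D, F]
Visit G → queue [D, F]
Visit D → queue [F]
Visit F → queue []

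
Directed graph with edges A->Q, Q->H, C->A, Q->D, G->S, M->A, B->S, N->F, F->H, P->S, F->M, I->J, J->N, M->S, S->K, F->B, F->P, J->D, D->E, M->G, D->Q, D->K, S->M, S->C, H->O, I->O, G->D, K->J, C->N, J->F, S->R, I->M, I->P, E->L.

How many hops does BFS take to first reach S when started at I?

Level 0: I
Level 1: J, M, O, P
Level 2: A, D, F, G, N, S
Level 3: B, C, E, H, K, Q, R
Level 4: L
S first appears at level 2.

2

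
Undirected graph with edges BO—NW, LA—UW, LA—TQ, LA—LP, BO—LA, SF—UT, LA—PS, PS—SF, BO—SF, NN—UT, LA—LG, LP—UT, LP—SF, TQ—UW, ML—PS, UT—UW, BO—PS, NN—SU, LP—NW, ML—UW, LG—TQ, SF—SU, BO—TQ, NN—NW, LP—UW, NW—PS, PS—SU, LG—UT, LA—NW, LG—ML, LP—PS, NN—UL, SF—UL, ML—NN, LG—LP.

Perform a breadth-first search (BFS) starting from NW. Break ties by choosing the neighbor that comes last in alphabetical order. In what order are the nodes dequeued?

NW -> PS -> NN -> LP -> LA -> BO -> SU -> SF -> ML -> UT -> UL -> UW -> LG -> TQ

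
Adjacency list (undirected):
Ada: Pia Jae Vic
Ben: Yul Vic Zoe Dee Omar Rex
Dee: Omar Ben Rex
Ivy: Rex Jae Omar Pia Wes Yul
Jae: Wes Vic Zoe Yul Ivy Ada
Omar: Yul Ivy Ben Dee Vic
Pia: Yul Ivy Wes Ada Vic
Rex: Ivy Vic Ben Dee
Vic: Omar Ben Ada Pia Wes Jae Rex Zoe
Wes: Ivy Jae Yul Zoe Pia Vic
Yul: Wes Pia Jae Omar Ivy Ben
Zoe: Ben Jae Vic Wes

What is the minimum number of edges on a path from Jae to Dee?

3

Level 0: Jae
Level 1: Ada, Ivy, Vic, Wes, Yul, Zoe
Level 2: Ben, Omar, Pia, Rex
Level 3: Dee
Dee first appears at level 3.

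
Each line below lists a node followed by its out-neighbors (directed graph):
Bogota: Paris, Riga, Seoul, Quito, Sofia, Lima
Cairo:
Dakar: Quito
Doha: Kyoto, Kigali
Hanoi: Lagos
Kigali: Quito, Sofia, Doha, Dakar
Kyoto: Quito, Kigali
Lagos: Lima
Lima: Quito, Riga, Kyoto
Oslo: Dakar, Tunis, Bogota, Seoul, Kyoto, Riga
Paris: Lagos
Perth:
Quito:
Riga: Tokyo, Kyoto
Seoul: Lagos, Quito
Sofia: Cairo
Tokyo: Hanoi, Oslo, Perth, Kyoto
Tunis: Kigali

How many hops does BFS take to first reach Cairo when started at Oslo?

3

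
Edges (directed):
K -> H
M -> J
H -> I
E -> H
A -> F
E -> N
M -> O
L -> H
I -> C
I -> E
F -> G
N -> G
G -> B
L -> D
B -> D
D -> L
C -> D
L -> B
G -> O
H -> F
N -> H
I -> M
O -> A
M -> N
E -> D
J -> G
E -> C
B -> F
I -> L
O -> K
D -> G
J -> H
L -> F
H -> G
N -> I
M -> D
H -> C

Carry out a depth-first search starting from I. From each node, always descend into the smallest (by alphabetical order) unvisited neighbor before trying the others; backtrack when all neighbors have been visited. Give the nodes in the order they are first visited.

I, C, D, G, B, F, O, A, K, H, L, E, N, M, J

Visit I
I → C
C → D
D → G
G → B
B → F
G → O
O → A
O → K
K → H
D → L
I → E
E → N
I → M
M → J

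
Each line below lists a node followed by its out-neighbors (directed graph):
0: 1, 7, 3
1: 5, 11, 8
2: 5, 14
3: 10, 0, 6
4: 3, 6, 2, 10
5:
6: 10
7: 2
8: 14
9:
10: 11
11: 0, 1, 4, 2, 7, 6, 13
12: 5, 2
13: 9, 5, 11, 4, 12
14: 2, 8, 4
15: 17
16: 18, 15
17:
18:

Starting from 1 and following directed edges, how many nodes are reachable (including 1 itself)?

BFS from 1 visits: 1, 5, 8, 11, 14, 0, 2, 4, 6, 7, 13, 3, 10, 9, 12
Reachable nodes: 15 of 19 total.

15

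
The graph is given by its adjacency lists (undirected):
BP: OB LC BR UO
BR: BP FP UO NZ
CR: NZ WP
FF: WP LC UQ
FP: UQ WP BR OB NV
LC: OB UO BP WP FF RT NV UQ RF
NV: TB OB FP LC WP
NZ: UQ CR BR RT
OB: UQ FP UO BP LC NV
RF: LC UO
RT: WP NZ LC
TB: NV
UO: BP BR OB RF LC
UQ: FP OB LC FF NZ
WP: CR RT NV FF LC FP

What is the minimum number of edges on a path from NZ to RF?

3

Level 0: NZ
Level 1: BR, CR, RT, UQ
Level 2: BP, FF, FP, LC, OB, UO, WP
Level 3: NV, RF
Level 4: TB
RF first appears at level 3.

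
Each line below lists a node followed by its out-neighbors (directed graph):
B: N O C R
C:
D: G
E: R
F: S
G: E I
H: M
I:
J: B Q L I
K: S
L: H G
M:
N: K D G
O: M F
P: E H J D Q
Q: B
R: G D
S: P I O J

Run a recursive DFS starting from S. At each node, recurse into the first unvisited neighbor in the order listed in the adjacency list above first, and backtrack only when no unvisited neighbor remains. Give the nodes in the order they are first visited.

S, P, E, R, G, I, D, H, M, J, B, N, K, O, F, C, Q, L

Visit S
S → P
P → E
E → R
R → G
G → I
R → D
P → H
H → M
P → J
J → B
B → N
N → K
B → O
O → F
B → C
J → Q
J → L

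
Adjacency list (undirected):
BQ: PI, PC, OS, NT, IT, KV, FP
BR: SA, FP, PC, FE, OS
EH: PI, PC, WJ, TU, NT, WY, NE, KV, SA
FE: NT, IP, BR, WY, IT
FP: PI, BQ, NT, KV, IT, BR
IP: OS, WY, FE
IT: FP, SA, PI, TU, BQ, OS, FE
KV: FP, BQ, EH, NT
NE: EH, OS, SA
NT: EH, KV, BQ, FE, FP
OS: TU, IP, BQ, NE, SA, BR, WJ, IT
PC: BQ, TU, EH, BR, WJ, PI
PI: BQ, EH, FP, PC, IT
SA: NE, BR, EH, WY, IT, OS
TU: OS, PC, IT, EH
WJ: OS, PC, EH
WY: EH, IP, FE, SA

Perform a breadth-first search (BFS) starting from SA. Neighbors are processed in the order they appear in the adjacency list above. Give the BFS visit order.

SA NE BR EH WY IT OS FP PC FE PI WJ TU NT KV IP BQ

Visit SA; enqueue NE, BR, EH, WY, IT, OS → queue [NE, BR, EH, WY, IT, OS]
Visit NE → queue [BR, EH, WY, IT, OS]
Visit BR; enqueue FP, PC, FE → queue [EH, WY, IT, OS, FP, PC, FE]
Visit EH; enqueue PI, WJ, TU, NT, KV → queue [WY, IT, OS, FP, PC, FE, PI, WJ, TU, NT, KV]
Visit WY; enqueue IP → queue [IT, OS, FP, PC, FE, PI, WJ, TU, NT, KV, IP]
Visit IT; enqueue BQ → queue [OS, FP, PC, FE, PI, WJ, TU, NT, KV, IP, BQ]
Visit OS → queue [FP, PC, FE, PI, WJ, TU, NT, KV, IP, BQ]
Visit FP → queue [PC, FE, PI, WJ, TU, NT, KV, IP, BQ]
Visit PC → queue [FE, PI, WJ, TU, NT, KV, IP, BQ]
Visit FE → queue [PI, WJ, TU, NT, KV, IP, BQ]
Visit PI → queue [WJ, TU, NT, KV, IP, BQ]
Visit WJ → queue [TU, NT, KV, IP, BQ]
Visit TU → queue [NT, KV, IP, BQ]
Visit NT → queue [KV, IP, BQ]
Visit KV → queue [IP, BQ]
Visit IP → queue [BQ]
Visit BQ → queue []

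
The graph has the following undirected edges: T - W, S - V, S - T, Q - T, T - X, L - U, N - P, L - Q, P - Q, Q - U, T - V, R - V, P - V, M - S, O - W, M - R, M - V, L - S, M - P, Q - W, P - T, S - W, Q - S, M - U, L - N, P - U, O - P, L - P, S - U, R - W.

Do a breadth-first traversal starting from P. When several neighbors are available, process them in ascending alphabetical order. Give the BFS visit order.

P L M N O Q T U V S R W X

Visit P; enqueue L, M, N, O, Q, T, U, V → queue [L, M, N, O, Q, T, U, V]
Visit L; enqueue S → queue [M, N, O, Q, T, U, V, S]
Visit M; enqueue R → queue [N, O, Q, T, U, V, S, R]
Visit N → queue [O, Q, T, U, V, S, R]
Visit O; enqueue W → queue [Q, T, U, V, S, R, W]
Visit Q → queue [T, U, V, S, R, W]
Visit T; enqueue X → queue [U, V, S, R, W, X]
Visit U → queue [V, S, R, W, X]
Visit V → queue [S, R, W, X]
Visit S → queue [R, W, X]
Visit R → queue [W, X]
Visit W → queue [X]
Visit X → queue []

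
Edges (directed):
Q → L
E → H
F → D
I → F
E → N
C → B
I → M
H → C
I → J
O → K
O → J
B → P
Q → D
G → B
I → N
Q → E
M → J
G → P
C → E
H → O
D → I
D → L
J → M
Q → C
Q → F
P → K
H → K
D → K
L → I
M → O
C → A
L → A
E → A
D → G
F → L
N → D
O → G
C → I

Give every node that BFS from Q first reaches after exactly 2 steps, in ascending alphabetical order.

A, B, G, H, I, K, N

Level 0: Q
Level 1: C, D, E, F, L
Level 2: A, B, G, H, I, K, N
Level 3: J, M, O, P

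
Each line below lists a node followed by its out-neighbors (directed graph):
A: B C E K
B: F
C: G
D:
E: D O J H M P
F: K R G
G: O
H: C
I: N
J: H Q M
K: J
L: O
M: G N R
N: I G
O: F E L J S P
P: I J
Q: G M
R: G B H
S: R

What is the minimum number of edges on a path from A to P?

2

Level 0: A
Level 1: B, C, E, K
Level 2: D, F, G, H, J, M, O, P
Level 3: I, L, N, Q, R, S
P first appears at level 2.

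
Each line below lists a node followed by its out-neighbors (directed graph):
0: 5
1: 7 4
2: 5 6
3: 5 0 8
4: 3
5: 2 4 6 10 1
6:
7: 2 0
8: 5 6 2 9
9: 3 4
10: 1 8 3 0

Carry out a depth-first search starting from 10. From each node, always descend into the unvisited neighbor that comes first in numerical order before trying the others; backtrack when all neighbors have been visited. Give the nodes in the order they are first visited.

10, 0, 5, 1, 4, 3, 8, 2, 6, 9, 7

Visit 10
10 → 0
0 → 5
5 → 1
1 → 4
4 → 3
3 → 8
8 → 2
2 → 6
8 → 9
1 → 7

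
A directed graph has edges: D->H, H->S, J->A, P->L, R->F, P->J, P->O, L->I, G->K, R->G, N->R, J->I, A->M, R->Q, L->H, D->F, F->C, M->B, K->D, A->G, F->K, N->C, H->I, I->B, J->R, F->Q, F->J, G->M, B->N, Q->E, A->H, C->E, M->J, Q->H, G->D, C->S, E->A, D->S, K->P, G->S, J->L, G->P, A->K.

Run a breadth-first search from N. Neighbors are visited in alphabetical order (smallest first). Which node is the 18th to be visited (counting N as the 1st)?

B

Visit N; enqueue C, R → queue [C, R]
Visit C; enqueue E, S → queue [R, E, S]
Visit R; enqueue F, G, Q → queue [E, S, F, G, Q]
Visit E; enqueue A → queue [S, F, G, Q, A]
Visit S → queue [F, G, Q, A]
Visit F; enqueue J, K → queue [G, Q, A, J, K]
Visit G; enqueue D, M, P → queue [Q, A, J, K, D, M, P]
Visit Q; enqueue H → queue [A, J, K, D, M, P, H]
Visit A → queue [J, K, D, M, P, H]
Visit J; enqueue I, L → queue [K, D, M, P, H, I, L]
Visit K → queue [D, M, P, H, I, L]
Visit D → queue [M, P, H, I, L]
Visit M; enqueue B → queue [P, H, I, L, B]
Visit P; enqueue O → queue [H, I, L, B, O]
Visit H → queue [I, L, B, O]
Visit I → queue [L, B, O]
Visit L → queue [B, O]
Visit B → queue [O]
Visit O → queue []

Visit order: N, C, R, E, S, F, G, Q, A, J, K, D, M, P, H, I, L, B, O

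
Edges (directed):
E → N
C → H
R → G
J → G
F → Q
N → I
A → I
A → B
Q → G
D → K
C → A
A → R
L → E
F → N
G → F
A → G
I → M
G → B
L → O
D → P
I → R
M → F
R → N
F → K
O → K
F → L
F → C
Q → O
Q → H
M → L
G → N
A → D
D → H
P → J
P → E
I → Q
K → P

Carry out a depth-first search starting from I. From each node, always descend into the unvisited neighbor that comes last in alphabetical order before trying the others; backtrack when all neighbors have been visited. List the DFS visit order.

Visit I
I → R
R → N
R → G
G → F
F → Q
Q → O
O → K
K → P
P → J
P → E
Q → H
F → L
F → C
C → A
A → D
A → B
I → M

I -> R -> N -> G -> F -> Q -> O -> K -> P -> J -> E -> H -> L -> C -> A -> D -> B -> M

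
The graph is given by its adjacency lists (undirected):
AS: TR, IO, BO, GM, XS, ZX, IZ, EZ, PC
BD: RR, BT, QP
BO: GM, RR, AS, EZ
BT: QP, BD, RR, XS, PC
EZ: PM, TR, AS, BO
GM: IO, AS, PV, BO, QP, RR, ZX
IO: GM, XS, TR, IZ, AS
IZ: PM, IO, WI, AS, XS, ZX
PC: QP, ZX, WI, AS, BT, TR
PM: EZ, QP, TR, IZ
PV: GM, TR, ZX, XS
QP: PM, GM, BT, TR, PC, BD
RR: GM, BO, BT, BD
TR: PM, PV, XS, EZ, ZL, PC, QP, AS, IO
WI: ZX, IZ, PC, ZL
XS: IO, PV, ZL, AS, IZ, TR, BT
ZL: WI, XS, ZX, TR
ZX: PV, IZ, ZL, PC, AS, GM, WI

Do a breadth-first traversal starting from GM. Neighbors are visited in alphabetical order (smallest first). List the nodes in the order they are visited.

GM → AS → BO → IO → PV → QP → RR → ZX → EZ → IZ → PC → TR → XS → BD → BT → PM → WI → ZL

Visit GM; enqueue AS, BO, IO, PV, QP, RR, ZX → queue [AS, BO, IO, PV, QP, RR, ZX]
Visit AS; enqueue EZ, IZ, PC, TR, XS → queue [BO, IO, PV, QP, RR, ZX, EZ, IZ, PC, TR, XS]
Visit BO → queue [IO, PV, QP, RR, ZX, EZ, IZ, PC, TR, XS]
Visit IO → queue [PV, QP, RR, ZX, EZ, IZ, PC, TR, XS]
Visit PV → queue [QP, RR, ZX, EZ, IZ, PC, TR, XS]
Visit QP; enqueue BD, BT, PM → queue [RR, ZX, EZ, IZ, PC, TR, XS, BD, BT, PM]
Visit RR → queue [ZX, EZ, IZ, PC, TR, XS, BD, BT, PM]
Visit ZX; enqueue WI, ZL → queue [EZ, IZ, PC, TR, XS, BD, BT, PM, WI, ZL]
Visit EZ → queue [IZ, PC, TR, XS, BD, BT, PM, WI, ZL]
Visit IZ → queue [PC, TR, XS, BD, BT, PM, WI, ZL]
Visit PC → queue [TR, XS, BD, BT, PM, WI, ZL]
Visit TR → queue [XS, BD, BT, PM, WI, ZL]
Visit XS → queue [BD, BT, PM, WI, ZL]
Visit BD → queue [BT, PM, WI, ZL]
Visit BT → queue [PM, WI, ZL]
Visit PM → queue [WI, ZL]
Visit WI → queue [ZL]
Visit ZL → queue []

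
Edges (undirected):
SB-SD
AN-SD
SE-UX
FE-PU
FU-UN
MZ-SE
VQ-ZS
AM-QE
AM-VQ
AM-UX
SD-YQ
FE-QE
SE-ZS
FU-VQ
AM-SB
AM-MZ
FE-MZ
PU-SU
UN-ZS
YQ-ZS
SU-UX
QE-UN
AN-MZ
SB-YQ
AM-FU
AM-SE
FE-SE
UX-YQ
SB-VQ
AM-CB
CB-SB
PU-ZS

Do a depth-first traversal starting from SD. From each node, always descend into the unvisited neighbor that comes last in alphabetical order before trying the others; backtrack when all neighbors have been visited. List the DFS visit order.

Visit SD
SD → YQ
YQ → ZS
ZS → VQ
VQ → SB
SB → CB
CB → AM
AM → UX
UX → SU
SU → PU
PU → FE
FE → SE
SE → MZ
MZ → AN
FE → QE
QE → UN
UN → FU

SD, YQ, ZS, VQ, SB, CB, AM, UX, SU, PU, FE, SE, MZ, AN, QE, UN, FU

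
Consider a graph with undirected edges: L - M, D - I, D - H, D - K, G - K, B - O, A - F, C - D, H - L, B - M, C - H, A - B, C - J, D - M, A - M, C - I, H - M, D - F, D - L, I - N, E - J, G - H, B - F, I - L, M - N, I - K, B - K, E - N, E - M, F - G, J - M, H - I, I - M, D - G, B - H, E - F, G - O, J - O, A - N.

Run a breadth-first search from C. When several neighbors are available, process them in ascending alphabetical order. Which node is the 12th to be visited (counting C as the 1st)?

Visit C; enqueue D, H, I, J → queue [D, H, I, J]
Visit D; enqueue F, G, K, L, M → queue [H, I, J, F, G, K, L, M]
Visit H; enqueue B → queue [I, J, F, G, K, L, M, B]
Visit I; enqueue N → queue [J, F, G, K, L, M, B, N]
Visit J; enqueue E, O → queue [F, G, K, L, M, B, N, E, O]
Visit F; enqueue A → queue [G, K, L, M, B, N, E, O, A]
Visit G → queue [K, L, M, B, N, E, O, A]
Visit K → queue [L, M, B, N, E, O, A]
Visit L → queue [M, B, N, E, O, A]
Visit M → queue [B, N, E, O, A]
Visit B → queue [N, E, O, A]
Visit N → queue [E, O, A]
Visit E → queue [O, A]
Visit O → queue [A]
Visit A → queue []

Visit order: C, D, H, I, J, F, G, K, L, M, B, N, E, O, A

N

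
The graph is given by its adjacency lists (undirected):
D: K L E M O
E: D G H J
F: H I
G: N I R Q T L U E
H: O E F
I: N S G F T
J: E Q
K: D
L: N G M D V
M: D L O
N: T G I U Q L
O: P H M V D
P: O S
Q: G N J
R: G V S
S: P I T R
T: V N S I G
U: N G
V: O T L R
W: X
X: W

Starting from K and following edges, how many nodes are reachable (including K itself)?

BFS from K visits: K, D, L, E, M, O, N, G, V, H, J, P, T, I, U, Q, R, F, S
Reachable nodes: 19 of 21 total.

19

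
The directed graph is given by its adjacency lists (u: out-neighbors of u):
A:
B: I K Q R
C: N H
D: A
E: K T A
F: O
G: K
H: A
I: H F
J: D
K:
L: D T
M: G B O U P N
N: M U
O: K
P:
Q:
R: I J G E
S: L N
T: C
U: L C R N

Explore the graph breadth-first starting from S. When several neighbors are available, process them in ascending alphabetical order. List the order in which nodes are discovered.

S, L, N, D, T, M, U, A, C, B, G, O, P, R, H, I, K, Q, E, J, F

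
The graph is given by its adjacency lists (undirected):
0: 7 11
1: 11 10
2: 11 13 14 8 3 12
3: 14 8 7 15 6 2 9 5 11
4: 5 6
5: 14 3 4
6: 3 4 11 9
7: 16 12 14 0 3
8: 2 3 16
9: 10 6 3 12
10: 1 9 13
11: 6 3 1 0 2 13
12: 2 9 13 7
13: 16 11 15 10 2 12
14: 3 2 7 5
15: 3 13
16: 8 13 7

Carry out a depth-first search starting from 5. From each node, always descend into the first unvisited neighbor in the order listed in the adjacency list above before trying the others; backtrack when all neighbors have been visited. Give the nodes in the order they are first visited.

Visit 5
5 → 14
14 → 3
3 → 8
8 → 2
2 → 11
11 → 6
6 → 4
6 → 9
9 → 10
10 → 1
10 → 13
13 → 16
16 → 7
7 → 12
7 → 0
13 → 15

5 → 14 → 3 → 8 → 2 → 11 → 6 → 4 → 9 → 10 → 1 → 13 → 16 → 7 → 12 → 0 → 15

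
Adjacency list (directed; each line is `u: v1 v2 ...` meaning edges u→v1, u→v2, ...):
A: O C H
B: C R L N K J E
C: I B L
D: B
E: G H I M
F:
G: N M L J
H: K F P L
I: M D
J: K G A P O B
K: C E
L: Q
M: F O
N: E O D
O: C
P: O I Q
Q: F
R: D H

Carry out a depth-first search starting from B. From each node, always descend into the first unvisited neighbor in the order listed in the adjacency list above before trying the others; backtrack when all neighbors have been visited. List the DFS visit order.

B, C, I, M, F, O, D, L, Q, R, H, K, E, G, N, J, A, P

Visit B
B → C
C → I
I → M
M → F
M → O
I → D
C → L
L → Q
B → R
R → H
H → K
K → E
E → G
G → N
G → J
J → A
J → P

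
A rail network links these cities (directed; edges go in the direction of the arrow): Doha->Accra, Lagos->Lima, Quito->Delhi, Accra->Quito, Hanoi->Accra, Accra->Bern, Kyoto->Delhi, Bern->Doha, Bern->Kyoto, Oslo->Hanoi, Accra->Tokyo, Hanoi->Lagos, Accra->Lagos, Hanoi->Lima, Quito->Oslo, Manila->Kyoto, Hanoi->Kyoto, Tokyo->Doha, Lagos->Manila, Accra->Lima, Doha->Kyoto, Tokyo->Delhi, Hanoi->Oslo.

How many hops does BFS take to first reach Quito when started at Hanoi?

2

Level 0: Hanoi
Level 1: Accra, Kyoto, Lagos, Lima, Oslo
Level 2: Bern, Delhi, Manila, Quito, Tokyo
Level 3: Doha
Quito first appears at level 2.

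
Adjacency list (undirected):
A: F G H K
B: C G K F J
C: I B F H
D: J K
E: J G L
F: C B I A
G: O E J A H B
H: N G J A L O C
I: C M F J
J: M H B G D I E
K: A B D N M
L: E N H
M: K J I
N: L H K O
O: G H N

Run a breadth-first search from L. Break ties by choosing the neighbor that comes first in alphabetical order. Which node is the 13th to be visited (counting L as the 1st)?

I

Visit L; enqueue E, H, N → queue [E, H, N]
Visit E; enqueue G, J → queue [H, N, G, J]
Visit H; enqueue A, C, O → queue [N, G, J, A, C, O]
Visit N; enqueue K → queue [G, J, A, C, O, K]
Visit G; enqueue B → queue [J, A, C, O, K, B]
Visit J; enqueue D, I, M → queue [A, C, O, K, B, D, I, M]
Visit A; enqueue F → queue [C, O, K, B, D, I, M, F]
Visit C → queue [O, K, B, D, I, M, F]
Visit O → queue [K, B, D, I, M, F]
Visit K → queue [B, D, I, M, F]
Visit B → queue [D, I, M, F]
Visit D → queue [I, M, F]
Visit I → queue [M, F]
Visit M → queue [F]
Visit F → queue []

Visit order: L, E, H, N, G, J, A, C, O, K, B, D, I, M, F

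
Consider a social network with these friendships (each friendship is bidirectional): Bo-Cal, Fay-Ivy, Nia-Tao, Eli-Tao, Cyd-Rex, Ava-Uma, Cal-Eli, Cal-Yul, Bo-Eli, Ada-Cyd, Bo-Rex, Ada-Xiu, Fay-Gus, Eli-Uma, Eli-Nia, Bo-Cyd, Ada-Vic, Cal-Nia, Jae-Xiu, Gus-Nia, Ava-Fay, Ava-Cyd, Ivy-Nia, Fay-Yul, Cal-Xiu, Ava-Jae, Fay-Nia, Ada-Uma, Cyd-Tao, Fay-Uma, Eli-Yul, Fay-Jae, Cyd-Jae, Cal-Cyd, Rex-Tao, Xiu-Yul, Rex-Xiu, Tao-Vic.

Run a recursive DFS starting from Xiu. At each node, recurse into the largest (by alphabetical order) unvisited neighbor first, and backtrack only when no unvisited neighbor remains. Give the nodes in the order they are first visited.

Visit Xiu
Xiu → Yul
Yul → Fay
Fay → Uma
Uma → Eli
Eli → Tao
Tao → Vic
Vic → Ada
Ada → Cyd
Cyd → Rex
Rex → Bo
Bo → Cal
Cal → Nia
Nia → Ivy
Nia → Gus
Cyd → Jae
Jae → Ava

Xiu, Yul, Fay, Uma, Eli, Tao, Vic, Ada, Cyd, Rex, Bo, Cal, Nia, Ivy, Gus, Jae, Ava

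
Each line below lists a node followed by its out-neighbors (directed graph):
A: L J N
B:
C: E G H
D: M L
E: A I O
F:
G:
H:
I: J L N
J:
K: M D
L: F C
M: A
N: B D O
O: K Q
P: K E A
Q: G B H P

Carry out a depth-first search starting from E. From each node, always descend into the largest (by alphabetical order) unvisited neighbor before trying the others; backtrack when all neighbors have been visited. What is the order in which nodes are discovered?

E → O → Q → P → K → M → A → N → D → L → F → C → H → G → B → J → I

Visit E
E → O
O → Q
Q → P
P → K
K → M
M → A
A → N
N → D
D → L
L → F
L → C
C → H
C → G
N → B
A → J
E → I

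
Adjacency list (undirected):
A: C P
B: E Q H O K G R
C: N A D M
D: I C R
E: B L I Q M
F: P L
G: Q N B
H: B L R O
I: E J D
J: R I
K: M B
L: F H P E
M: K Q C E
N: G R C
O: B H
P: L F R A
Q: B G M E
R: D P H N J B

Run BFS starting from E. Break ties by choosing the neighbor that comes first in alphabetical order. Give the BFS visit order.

E -> B -> I -> L -> M -> Q -> G -> H -> K -> O -> R -> D -> J -> F -> P -> C -> N -> A

Visit E; enqueue B, I, L, M, Q → queue [B, I, L, M, Q]
Visit B; enqueue G, H, K, O, R → queue [I, L, M, Q, G, H, K, O, R]
Visit I; enqueue D, J → queue [L, M, Q, G, H, K, O, R, D, J]
Visit L; enqueue F, P → queue [M, Q, G, H, K, O, R, D, J, F, P]
Visit M; enqueue C → queue [Q, G, H, K, O, R, D, J, F, P, C]
Visit Q → queue [G, H, K, O, R, D, J, F, P, C]
Visit G; enqueue N → queue [H, K, O, R, D, J, F, P, C, N]
Visit H → queue [K, O, R, D, J, F, P, C, N]
Visit K → queue [O, R, D, J, F, P, C, N]
Visit O → queue [R, D, J, F, P, C, N]
Visit R → queue [D, J, F, P, C, N]
Visit D → queue [J, F, P, C, N]
Visit J → queue [F, P, C, N]
Visit F → queue [P, C, N]
Visit P; enqueue A → queue [C, N, A]
Visit C → queue [N, A]
Visit N → queue [A]
Visit A → queue []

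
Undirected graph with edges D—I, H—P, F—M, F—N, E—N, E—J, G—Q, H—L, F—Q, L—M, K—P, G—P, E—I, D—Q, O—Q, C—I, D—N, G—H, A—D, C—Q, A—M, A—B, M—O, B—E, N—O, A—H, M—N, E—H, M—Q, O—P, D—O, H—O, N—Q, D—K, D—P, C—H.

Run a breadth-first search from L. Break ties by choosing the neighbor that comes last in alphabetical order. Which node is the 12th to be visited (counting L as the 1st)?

C

Visit L; enqueue M, H → queue [M, H]
Visit M; enqueue Q, O, N, F, A → queue [H, Q, O, N, F, A]
Visit H; enqueue P, G, E, C → queue [Q, O, N, F, A, P, G, E, C]
Visit Q; enqueue D → queue [O, N, F, A, P, G, E, C, D]
Visit O → queue [N, F, A, P, G, E, C, D]
Visit N → queue [F, A, P, G, E, C, D]
Visit F → queue [A, P, G, E, C, D]
Visit A; enqueue B → queue [P, G, E, C, D, B]
Visit P; enqueue K → queue [G, E, C, D, B, K]
Visit G → queue [E, C, D, B, K]
Visit E; enqueue J, I → queue [C, D, B, K, J, I]
Visit C → queue [D, B, K, J, I]
Visit D → queue [B, K, J, I]
Visit B → queue [K, J, I]
Visit K → queue [J, I]
Visit J → queue [I]
Visit I → queue []

Visit order: L, M, H, Q, O, N, F, A, P, G, E, C, D, B, K, J, I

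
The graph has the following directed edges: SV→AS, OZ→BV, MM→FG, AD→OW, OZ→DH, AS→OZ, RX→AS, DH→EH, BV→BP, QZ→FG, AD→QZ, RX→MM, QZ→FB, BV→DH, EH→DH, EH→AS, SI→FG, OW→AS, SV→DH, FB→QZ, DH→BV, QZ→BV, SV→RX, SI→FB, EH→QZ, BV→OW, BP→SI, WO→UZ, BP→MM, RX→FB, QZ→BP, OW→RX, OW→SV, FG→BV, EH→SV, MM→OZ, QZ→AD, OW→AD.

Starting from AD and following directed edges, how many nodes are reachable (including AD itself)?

BFS from AD visits: AD, OW, QZ, AS, RX, SV, BP, BV, FB, FG, OZ, MM, DH, SI, EH
Reachable nodes: 15 of 17 total.

15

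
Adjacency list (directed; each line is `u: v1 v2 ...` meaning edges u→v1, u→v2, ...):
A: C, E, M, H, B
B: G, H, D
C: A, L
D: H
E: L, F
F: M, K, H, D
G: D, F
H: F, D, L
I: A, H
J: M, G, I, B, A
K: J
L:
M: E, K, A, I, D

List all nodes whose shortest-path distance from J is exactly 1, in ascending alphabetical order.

A, B, G, I, M

Level 0: J
Level 1: A, B, G, I, M
Level 2: C, D, E, F, H, K
Level 3: L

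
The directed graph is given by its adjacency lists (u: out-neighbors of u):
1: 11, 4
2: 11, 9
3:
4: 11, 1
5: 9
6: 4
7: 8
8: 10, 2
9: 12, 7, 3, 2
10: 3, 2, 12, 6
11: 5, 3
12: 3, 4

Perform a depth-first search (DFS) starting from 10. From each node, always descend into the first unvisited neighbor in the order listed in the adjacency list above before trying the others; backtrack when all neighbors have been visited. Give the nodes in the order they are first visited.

Visit 10
10 → 3
10 → 2
2 → 11
11 → 5
5 → 9
9 → 12
12 → 4
4 → 1
9 → 7
7 → 8
10 → 6

10, 3, 2, 11, 5, 9, 12, 4, 1, 7, 8, 6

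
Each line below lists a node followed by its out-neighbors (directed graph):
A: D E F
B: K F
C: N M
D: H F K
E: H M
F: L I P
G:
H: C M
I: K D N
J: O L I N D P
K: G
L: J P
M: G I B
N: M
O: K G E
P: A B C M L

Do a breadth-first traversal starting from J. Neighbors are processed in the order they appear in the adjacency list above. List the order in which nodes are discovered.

J, O, L, I, N, D, P, K, G, E, M, H, F, A, B, C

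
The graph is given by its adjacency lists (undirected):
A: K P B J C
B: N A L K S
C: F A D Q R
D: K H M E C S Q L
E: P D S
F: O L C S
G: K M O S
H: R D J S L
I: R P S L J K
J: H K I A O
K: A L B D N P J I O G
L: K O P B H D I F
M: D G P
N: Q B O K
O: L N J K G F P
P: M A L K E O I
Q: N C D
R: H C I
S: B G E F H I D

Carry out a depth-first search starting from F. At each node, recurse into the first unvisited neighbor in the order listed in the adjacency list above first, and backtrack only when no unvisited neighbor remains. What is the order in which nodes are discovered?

Visit F
F → O
O → L
L → K
K → A
A → P
P → M
M → D
D → H
H → R
R → C
C → Q
Q → N
N → B
B → S
S → G
S → E
S → I
I → J

F O L K A P M D H R C Q N B S G E I J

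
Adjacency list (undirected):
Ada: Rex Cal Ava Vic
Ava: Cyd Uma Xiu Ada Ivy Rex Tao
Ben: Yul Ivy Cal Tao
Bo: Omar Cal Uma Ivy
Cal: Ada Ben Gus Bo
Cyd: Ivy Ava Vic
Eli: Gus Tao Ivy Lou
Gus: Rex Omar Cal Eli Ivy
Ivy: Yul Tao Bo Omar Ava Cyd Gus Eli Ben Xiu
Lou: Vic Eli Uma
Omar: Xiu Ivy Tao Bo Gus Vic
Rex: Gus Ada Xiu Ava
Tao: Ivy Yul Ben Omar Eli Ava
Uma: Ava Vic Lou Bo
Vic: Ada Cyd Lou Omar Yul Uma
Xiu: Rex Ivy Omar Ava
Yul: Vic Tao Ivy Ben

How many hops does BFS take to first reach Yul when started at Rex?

3

Level 0: Rex
Level 1: Ada, Ava, Gus, Xiu
Level 2: Cal, Cyd, Eli, Ivy, Omar, Tao, Uma, Vic
Level 3: Ben, Bo, Lou, Yul
Yul first appears at level 3.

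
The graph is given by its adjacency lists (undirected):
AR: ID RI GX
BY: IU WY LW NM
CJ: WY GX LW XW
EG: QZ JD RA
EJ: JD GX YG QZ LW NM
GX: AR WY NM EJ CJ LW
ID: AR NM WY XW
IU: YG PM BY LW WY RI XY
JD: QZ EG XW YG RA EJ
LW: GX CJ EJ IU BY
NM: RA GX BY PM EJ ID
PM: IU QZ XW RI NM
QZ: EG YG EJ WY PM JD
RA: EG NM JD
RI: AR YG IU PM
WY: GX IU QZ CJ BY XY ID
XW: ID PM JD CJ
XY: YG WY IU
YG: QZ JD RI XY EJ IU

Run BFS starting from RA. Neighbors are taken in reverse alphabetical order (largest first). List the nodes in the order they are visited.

Visit RA; enqueue NM, JD, EG → queue [NM, JD, EG]
Visit NM; enqueue PM, ID, GX, EJ, BY → queue [JD, EG, PM, ID, GX, EJ, BY]
Visit JD; enqueue YG, XW, QZ → queue [EG, PM, ID, GX, EJ, BY, YG, XW, QZ]
Visit EG → queue [PM, ID, GX, EJ, BY, YG, XW, QZ]
Visit PM; enqueue RI, IU → queue [ID, GX, EJ, BY, YG, XW, QZ, RI, IU]
Visit ID; enqueue WY, AR → queue [GX, EJ, BY, YG, XW, QZ, RI, IU, WY, AR]
Visit GX; enqueue LW, CJ → queue [EJ, BY, YG, XW, QZ, RI, IU, WY, AR, LW, CJ]
Visit EJ → queue [BY, YG, XW, QZ, RI, IU, WY, AR, LW, CJ]
Visit BY → queue [YG, XW, QZ, RI, IU, WY, AR, LW, CJ]
Visit YG; enqueue XY → queue [XW, QZ, RI, IU, WY, AR, LW, CJ, XY]
Visit XW → queue [QZ, RI, IU, WY, AR, LW, CJ, XY]
Visit QZ → queue [RI, IU, WY, AR, LW, CJ, XY]
Visit RI → queue [IU, WY, AR, LW, CJ, XY]
Visit IU → queue [WY, AR, LW, CJ, XY]
Visit WY → queue [AR, LW, CJ, XY]
Visit AR → queue [LW, CJ, XY]
Visit LW → queue [CJ, XY]
Visit CJ → queue [XY]
Visit XY → queue []

RA NM JD EG PM ID GX EJ BY YG XW QZ RI IU WY AR LW CJ XY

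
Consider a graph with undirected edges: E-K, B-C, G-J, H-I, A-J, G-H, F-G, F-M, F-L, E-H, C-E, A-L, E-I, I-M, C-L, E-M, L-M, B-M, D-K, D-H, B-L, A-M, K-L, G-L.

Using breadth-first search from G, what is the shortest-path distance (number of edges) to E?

Level 0: G
Level 1: F, H, J, L
Level 2: A, B, C, D, E, I, K, M
E first appears at level 2.

2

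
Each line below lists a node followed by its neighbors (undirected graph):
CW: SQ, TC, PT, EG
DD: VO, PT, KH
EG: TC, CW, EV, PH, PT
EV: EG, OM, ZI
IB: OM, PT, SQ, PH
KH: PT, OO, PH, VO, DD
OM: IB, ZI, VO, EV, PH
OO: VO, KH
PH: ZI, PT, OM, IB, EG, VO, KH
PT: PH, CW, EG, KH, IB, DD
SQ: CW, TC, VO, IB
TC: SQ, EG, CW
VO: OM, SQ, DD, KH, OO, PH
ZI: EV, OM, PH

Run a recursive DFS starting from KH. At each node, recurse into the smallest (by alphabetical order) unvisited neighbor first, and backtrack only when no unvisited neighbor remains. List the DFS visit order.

KH -> DD -> PT -> CW -> EG -> EV -> OM -> IB -> PH -> VO -> OO -> SQ -> TC -> ZI

Visit KH
KH → DD
DD → PT
PT → CW
CW → EG
EG → EV
EV → OM
OM → IB
IB → PH
PH → VO
VO → OO
VO → SQ
SQ → TC
PH → ZI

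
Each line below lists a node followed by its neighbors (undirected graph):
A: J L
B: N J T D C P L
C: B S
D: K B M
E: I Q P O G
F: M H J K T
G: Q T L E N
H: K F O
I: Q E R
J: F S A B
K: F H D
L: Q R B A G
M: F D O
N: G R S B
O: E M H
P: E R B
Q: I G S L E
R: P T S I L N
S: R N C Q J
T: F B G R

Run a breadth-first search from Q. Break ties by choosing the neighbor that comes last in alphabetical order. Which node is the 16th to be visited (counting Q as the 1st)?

F

Visit Q; enqueue S, L, I, G, E → queue [S, L, I, G, E]
Visit S; enqueue R, N, J, C → queue [L, I, G, E, R, N, J, C]
Visit L; enqueue B, A → queue [I, G, E, R, N, J, C, B, A]
Visit I → queue [G, E, R, N, J, C, B, A]
Visit G; enqueue T → queue [E, R, N, J, C, B, A, T]
Visit E; enqueue P, O → queue [R, N, J, C, B, A, T, P, O]
Visit R → queue [N, J, C, B, A, T, P, O]
Visit N → queue [J, C, B, A, T, P, O]
Visit J; enqueue F → queue [C, B, A, T, P, O, F]
Visit C → queue [B, A, T, P, O, F]
Visit B; enqueue D → queue [A, T, P, O, F, D]
Visit A → queue [T, P, O, F, D]
Visit T → queue [P, O, F, D]
Visit P → queue [O, F, D]
Visit O; enqueue M, H → queue [F, D, M, H]
Visit F; enqueue K → queue [D, M, H, K]
Visit D → queue [M, H, K]
Visit M → queue [H, K]
Visit H → queue [K]
Visit K → queue []

Visit order: Q, S, L, I, G, E, R, N, J, C, B, A, T, P, O, F, D, M, H, K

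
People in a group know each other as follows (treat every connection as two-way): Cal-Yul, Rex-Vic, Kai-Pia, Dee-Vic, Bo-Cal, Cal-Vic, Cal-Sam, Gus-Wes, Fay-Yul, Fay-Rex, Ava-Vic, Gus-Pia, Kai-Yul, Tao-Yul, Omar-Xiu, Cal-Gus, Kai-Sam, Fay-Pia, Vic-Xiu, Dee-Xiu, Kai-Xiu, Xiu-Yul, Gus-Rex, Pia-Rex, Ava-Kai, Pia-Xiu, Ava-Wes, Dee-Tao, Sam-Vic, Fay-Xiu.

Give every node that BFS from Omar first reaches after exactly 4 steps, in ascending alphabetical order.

Level 0: Omar
Level 1: Xiu
Level 2: Dee, Fay, Kai, Pia, Vic, Yul
Level 3: Ava, Cal, Gus, Rex, Sam, Tao
Level 4: Bo, Wes

Bo, Wes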